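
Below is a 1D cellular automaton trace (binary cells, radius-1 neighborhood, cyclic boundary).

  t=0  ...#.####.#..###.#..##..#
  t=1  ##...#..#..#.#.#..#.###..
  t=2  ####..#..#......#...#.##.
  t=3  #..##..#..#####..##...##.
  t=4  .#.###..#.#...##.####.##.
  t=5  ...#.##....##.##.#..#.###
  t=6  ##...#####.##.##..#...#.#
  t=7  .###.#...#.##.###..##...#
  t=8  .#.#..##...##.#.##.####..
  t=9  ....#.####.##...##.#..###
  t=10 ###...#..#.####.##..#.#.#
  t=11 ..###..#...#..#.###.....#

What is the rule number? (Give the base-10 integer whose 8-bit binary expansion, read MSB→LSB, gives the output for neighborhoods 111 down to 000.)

  ### -> .   bit 7 = 0  t=0,i=6
  ##. -> #   bit 6 = 1  t=0,i=8
  #.# -> .   bit 5 = 0  t=0,i=4
  #.. -> #   bit 4 = 1  t=0,i=0
  .## -> #   bit 3 = 1  t=0,i=5
  .#. -> .   bit 2 = 0  t=0,i=3
  ..# -> .   bit 1 = 0  t=0,i=2
  ... -> #   bit 0 = 1  t=0,i=1
  bits 01011001 = 89

89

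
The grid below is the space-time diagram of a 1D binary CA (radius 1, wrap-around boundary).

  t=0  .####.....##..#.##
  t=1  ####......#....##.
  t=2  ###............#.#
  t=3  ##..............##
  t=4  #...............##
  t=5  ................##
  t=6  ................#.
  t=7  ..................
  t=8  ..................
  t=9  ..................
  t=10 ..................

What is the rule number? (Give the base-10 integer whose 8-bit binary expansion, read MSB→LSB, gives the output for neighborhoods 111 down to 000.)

168

  ### -> #   bit 7 = 1  t=0,i=2
  ##. -> .   bit 6 = 0  t=0,i=4
  #.# -> #   bit 5 = 1  t=0,i=0
  #.. -> .   bit 4 = 0  t=0,i=5
  .## -> #   bit 3 = 1  t=0,i=1
  .#. -> .   bit 2 = 0  t=0,i=14
  ..# -> .   bit 1 = 0  t=0,i=9
  ... -> .   bit 0 = 0  t=0,i=6
  bits 10101000 = 168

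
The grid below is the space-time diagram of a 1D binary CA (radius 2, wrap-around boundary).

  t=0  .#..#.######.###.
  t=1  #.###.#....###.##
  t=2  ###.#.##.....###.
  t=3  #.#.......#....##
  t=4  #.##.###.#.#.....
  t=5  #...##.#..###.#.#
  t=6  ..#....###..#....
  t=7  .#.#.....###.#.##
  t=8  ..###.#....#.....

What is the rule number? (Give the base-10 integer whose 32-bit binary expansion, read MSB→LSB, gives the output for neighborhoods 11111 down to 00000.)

  nb #####: next=.  (t=0,i=8, bit31=0)
  nb ####.: next=.  (t=0,i=10, bit30=0)
  nb ###.#: next=#  (t=0,i=11, bit29=1)
  nb ###..: next=#  (t=0,i=15, bit28=1)
  nb ##.##: next=#  (t=0,i=12, bit27=1)
  nb ##.#.: next=.  (t=1,i=5, bit26=0)
  nb ##..#: next=#  (t=0,i=16, bit25=1)
  nb ##...: next=.  (t=2,i=8, bit24=0)
  nb #.###: next=#  (t=0,i=6, bit23=1)
  nb #.##.: next=.  (t=2,i=6, bit22=0)
  nb #.#.#: next=.  (t=2,i=4, bit21=0)
  nb #.#..: next=#  (t=1,i=6, bit20=1)
  nb #..##: next=#  (t=5,i=9, bit19=1)
  nb #..#.: next=#  (t=0,i=0, bit18=1)
  nb #...#: next=#  (t=5,i=2, bit17=1)
  nb #....: next=.  (t=1,i=8, bit16=0)
  nb .####: next=.  (t=0,i=7, bit15=0)
  nb .###.: next=.  (t=0,i=14, bit14=0)
  nb .##.#: next=.  (t=4,i=3, bit13=0)
  nb .##..: next=.  (t=2,i=7, bit12=0)
  nb .#.##: next=.  (t=0,i=5, bit11=0)
  nb .#.#.: next=#  (t=4,i=10, bit10=1)
  nb .#..#: next=#  (t=0,i=2, bit9=1)
  nb .#...: next=#  (t=1,i=7, bit8=1)
  nb ..###: next=.  (t=1,i=11, bit7=0)
  nb ..##.: next=.  (t=5,i=4, bit6=0)
  nb ..#.#: next=#  (t=0,i=4, bit5=1)
  nb ..#..: next=.  (t=0,i=1, bit4=0)
  nb ...##: next=.  (t=1,i=10, bit3=0)
  nb ...#.: next=#  (t=3,i=9, bit2=1)
  nb ....#: next=.  (t=1,i=9, bit1=0)
  nb .....: next=#  (t=2,i=10, bit0=1)
  bits 00111010100111100000011100100101 = 983435045

983435045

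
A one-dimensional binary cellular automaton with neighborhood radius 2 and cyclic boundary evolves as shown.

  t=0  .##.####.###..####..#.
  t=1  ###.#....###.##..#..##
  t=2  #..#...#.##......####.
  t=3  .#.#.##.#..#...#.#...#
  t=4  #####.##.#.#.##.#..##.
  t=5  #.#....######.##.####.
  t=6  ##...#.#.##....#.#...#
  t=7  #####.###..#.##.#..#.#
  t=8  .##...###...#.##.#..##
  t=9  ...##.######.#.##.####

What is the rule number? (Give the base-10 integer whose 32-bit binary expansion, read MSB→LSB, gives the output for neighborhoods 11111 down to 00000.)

2510974678

  [31] ##### => #  t=1,i=0
  [30] ####. => .  t=0,i=6
  [29] ###.# => .  t=0,i=7
  [28] ###.. => #  t=0,i=11
  [27] ##.## => .  t=0,i=3
  [26] ##.#. => #  t=1,i=3
  [25] ##..# => .  t=0,i=12
  [24] ##... => #  t=2,i=11
  [23] #.### => #  t=0,i=4
  [22] #.##. => .  t=1,i=13
  [21] #.#.# => #  t=3,i=1
  [20] #.#.. => .  t=1,i=4
  [19] #..## => #  t=0,i=0
  [18] #..#. => .  t=0,i=19
  [17] #...# => #  t=2,i=5
  [16] #.... => .  t=1,i=6
  [15] .#### => .  t=0,i=5
  [14] .###. => #  t=0,i=10
  [13] .##.# => #  t=0,i=2
  [12] .##.. => .  t=1,i=14
  [11] .#.## => #  t=2,i=8
  [10] .#.#. => #  t=3,i=0
  [9] .#..# => #  t=0,i=21
  [8] .#... => .  t=1,i=5
  [7] ..### => #  t=0,i=14
  [6] ..##. => #  t=0,i=1
  [5] ..#.# => .  t=2,i=7
  [4] ..#.. => #  t=0,i=20
  [3] ...## => .  t=1,i=8
  [2] ...#. => #  t=2,i=6
  [1] ....# => #  t=1,i=7
  [0] ..... => .  t=2,i=13
  bits 10010101101010100110111011010110 = 2510974678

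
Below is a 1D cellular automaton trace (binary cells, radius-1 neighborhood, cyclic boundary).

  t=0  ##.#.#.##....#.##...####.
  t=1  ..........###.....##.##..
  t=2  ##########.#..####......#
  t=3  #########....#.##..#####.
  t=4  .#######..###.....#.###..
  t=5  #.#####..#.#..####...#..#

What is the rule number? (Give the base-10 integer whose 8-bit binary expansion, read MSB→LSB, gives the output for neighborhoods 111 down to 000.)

131

  [7] ### => #  t=0,i=21
  [6] ##. => .  t=0,i=1
  [5] #.# => .  t=0,i=2
  [4] #.. => .  t=0,i=9
  [3] .## => .  t=0,i=0
  [2] .#. => .  t=0,i=3
  [1] ..# => #  t=0,i=12
  [0] ... => #  t=0,i=10
  bits 10000011 = 131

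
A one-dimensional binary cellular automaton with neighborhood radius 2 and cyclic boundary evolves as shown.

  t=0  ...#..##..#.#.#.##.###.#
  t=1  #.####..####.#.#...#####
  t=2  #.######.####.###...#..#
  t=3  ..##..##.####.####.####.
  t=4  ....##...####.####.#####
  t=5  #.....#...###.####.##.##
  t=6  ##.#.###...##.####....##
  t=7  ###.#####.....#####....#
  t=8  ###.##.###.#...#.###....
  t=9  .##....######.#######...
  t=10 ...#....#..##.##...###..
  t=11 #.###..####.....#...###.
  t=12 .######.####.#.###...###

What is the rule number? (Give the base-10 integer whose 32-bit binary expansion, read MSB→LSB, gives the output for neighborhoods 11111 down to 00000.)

2006765365

  [31] ##### => .  t=1,i=21
  [30] ####. => #  t=1,i=4
  [29] ###.# => #  t=0,i=21
  [28] ###.. => #  t=1,i=5
  [27] ##.## => .  t=0,i=18
  [26] ##.#. => #  t=0,i=22
  [25] ##..# => #  t=0,i=8
  [24] ##... => #  t=2,i=17
  [23] #.### => #  t=0,i=19
  [22] #.##. => .  t=0,i=16
  [21] #.#.# => .  t=0,i=12
  [20] #.#.. => #  t=0,i=23
  [19] #..## => #  t=0,i=5
  [18] #..#. => #  t=0,i=9
  [17] #...# => .  t=0,i=1
  [16] #.... => .  t=4,i=1
  [15] .#### => #  t=1,i=3
  [14] .###. => #  t=0,i=20
  [13] .##.# => .  t=0,i=17
  [12] .##.. => .  t=0,i=7
  [11] .#.## => #  t=0,i=15
  [10] .#.#. => #  t=0,i=11
  [9] .#..# => #  t=0,i=4
  [8] .#... => #  t=0,i=0
  [7] ..### => .  t=1,i=8
  [6] ..##. => .  t=0,i=6
  [5] ..#.# => #  t=0,i=10
  [4] ..#.. => #  t=0,i=3
  [3] ...## => .  t=1,i=18
  [2] ...#. => #  t=0,i=2
  [1] ....# => .  t=4,i=2
  [0] ..... => #  t=5,i=3
  bits 01110111100111001100111100110101 = 2006765365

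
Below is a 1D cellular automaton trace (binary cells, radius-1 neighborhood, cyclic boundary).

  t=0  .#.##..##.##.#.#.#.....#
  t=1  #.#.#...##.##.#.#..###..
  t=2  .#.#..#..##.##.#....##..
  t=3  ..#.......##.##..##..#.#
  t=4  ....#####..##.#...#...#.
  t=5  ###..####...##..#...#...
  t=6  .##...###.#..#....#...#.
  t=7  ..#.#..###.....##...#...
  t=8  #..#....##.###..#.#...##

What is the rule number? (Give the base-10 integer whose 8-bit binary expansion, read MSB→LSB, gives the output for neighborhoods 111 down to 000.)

225

  [7] ### => #  t=1,i=20
  [6] ##. => #  t=0,i=4
  [5] #.# => #  t=0,i=0
  [4] #.. => .  t=0,i=5
  [3] .## => .  t=0,i=3
  [2] .#. => .  t=0,i=1
  [1] ..# => .  t=0,i=6
  [0] ... => #  t=0,i=19
  bits 11100001 = 225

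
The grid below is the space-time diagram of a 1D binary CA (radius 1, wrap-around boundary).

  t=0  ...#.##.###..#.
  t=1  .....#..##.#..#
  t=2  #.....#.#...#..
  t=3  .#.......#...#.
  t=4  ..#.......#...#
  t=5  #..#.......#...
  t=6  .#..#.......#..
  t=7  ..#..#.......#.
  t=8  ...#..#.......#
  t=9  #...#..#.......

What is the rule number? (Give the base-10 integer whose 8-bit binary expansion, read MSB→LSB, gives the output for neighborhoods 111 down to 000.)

  nb ###: next=#  (t=0,i=9, bit7=1)
  nb ##.: next=.  (t=0,i=6, bit6=0)
  nb #.#: next=.  (t=0,i=4, bit5=0)
  nb #..: next=#  (t=0,i=11, bit4=1)
  nb .##: next=#  (t=0,i=5, bit3=1)
  nb .#.: next=.  (t=0,i=3, bit2=0)
  nb ..#: next=.  (t=0,i=2, bit1=0)
  nb ...: next=.  (t=0,i=0, bit0=0)
  bits 10011000 = 152

152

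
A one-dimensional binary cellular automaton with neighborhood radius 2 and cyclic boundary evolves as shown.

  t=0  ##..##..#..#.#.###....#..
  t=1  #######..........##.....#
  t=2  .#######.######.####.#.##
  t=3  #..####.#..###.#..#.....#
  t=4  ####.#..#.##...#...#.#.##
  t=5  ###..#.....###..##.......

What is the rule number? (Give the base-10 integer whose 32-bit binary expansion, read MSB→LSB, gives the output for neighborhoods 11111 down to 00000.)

  ##### -> #   bit 31 = 1  t=1,i=1
  ####. -> #   bit 30 = 1  t=1,i=5
  ###.# -> .   bit 29 = 0  t=2,i=7
  ###.. -> #   bit 28 = 1  t=0,i=17
  ##.## -> #   bit 27 = 1  t=2,i=0
  ##.#. -> .   bit 26 = 0  t=2,i=20
  ##..# -> #   bit 25 = 1  t=0,i=2
  ##... -> #   bit 24 = 1  t=0,i=18
  #.### -> .   bit 23 = 0  t=0,i=15
  #.##. -> .   bit 22 = 0  t=2,i=23
  #.#.# -> .   bit 21 = 0  t=0,i=13
  #.#.. -> #   bit 20 = 1  t=3,i=8
  #..## -> #   bit 19 = 1  t=0,i=3
  #..#. -> .   bit 18 = 0  t=0,i=7
  #...# -> #   bit 17 = 1  t=4,i=13
  #.... -> .   bit 16 = 0  t=0,i=19
  .#### -> .   bit 15 = 0  t=1,i=0
  .###. -> .   bit 14 = 0  t=0,i=16
  .##.# -> #   bit 13 = 1  t=2,i=24
  .##.. -> #   bit 12 = 1  t=0,i=1
  .#.## -> .   bit 11 = 0  t=0,i=14
  .#.#. -> .   bit 10 = 0  t=0,i=12
  .#..# -> .   bit 9 = 0  t=0,i=9
  .#... -> #   bit 8 = 1  t=3,i=19
  ..### -> #   bit 7 = 1  t=1,i=24
  ..##. -> #   bit 6 = 1  t=0,i=0
  ..#.# -> .   bit 5 = 0  t=0,i=11
  ..#.. -> .   bit 4 = 0  t=0,i=8
  ...## -> #   bit 3 = 1  t=1,i=16
  ...#. -> .   bit 2 = 0  t=0,i=21
  ....# -> .   bit 1 = 0  t=0,i=20
  ..... -> #   bit 0 = 1  t=1,i=9
  bits 11011011000110100011000111001001 = 3675926985

3675926985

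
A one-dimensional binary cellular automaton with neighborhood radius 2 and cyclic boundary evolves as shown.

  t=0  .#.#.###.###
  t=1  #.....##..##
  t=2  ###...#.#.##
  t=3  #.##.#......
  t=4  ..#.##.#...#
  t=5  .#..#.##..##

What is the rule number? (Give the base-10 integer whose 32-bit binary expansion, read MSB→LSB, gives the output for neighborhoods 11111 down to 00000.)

  ##### -> #   bit 31 = 1  t=2,i=0
  ####. -> .   bit 30 = 0  t=2,i=1
  ###.# -> #   bit 29 = 1  t=0,i=7
  ###.. -> #   bit 28 = 1  t=1,i=0
  ##.## -> .   bit 27 = 0  t=0,i=8
  ##.#. -> #   bit 26 = 1  t=0,i=0
  ##..# -> #   bit 25 = 1  t=1,i=8
  ##... -> #   bit 24 = 1  t=1,i=1
  #.### -> .   bit 23 = 0  t=0,i=5
  #.##. -> #   bit 22 = 1  t=3,i=2
  #.#.# -> .   bit 21 = 0  t=0,i=1
  #.#.. -> #   bit 20 = 1  t=3,i=5
  #..## -> .   bit 19 = 0  t=1,i=9
  #..#. -> #   bit 18 = 1  t=4,i=1
  #...# -> .   bit 17 = 0  t=2,i=4
  #.... -> #   bit 16 = 1  t=1,i=2
  .#### -> .   bit 15 = 0  t=2,i=11
  .###. -> #   bit 14 = 1  t=0,i=6
  .##.# -> .   bit 13 = 0  t=3,i=3
  .##.. -> .   bit 12 = 0  t=1,i=7
  .#.## -> .   bit 11 = 0  t=0,i=4
  .#.#. -> .   bit 10 = 0  t=0,i=2
  .#..# -> .   bit 9 = 0  t=4,i=0
  .#... -> .   bit 8 = 0  t=3,i=6
  ..### -> #   bit 7 = 1  t=1,i=10
  ..##. -> #   bit 6 = 1  t=1,i=6
  ..#.# -> .   bit 5 = 0  t=2,i=6
  ..#.. -> #   bit 4 = 1  t=4,i=11
  ...## -> .   bit 3 = 0  t=1,i=5
  ...#. -> #   bit 2 = 1  t=2,i=5
  ....# -> .   bit 1 = 0  t=1,i=4
  ..... -> .   bit 0 = 0  t=1,i=3
  bits 10110111010101010100000011010100 = 3075817684

3075817684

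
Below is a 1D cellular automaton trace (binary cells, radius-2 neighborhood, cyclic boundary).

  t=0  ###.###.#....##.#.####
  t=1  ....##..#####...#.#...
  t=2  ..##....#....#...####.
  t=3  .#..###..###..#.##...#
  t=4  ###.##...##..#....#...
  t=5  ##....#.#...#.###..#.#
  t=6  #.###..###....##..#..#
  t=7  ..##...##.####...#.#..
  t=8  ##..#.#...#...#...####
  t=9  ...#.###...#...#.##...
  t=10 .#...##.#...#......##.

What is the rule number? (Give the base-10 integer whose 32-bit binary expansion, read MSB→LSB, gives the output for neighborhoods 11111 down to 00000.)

28657546

  #####|.  b31=0 t=0,i=0
  ####.|.  b30=0 t=0,i=1
  ###.#|.  b29=0 t=0,i=2
  ###..|.  b28=0 t=1,i=12
  ##.##|.  b27=0 t=0,i=3
  ##.#.|.  b26=0 t=0,i=7
  ##..#|.  b25=0 t=1,i=6
  ##...|#  b24=1 t=1,i=13
  #.###|#  b23=1 t=0,i=4
  #.##.|.  b22=0 t=3,i=16
  #.#.#|#  b21=1 t=0,i=16
  #.#..|#  b20=1 t=0,i=8
  #..##|.  b19=0 t=1,i=7
  #..#.|#  b18=1 t=3,i=13
  #...#|.  b17=0 t=1,i=14
  #....|#  b16=1 t=0,i=10
  .####|.  b15=0 t=0,i=19
  .###.|#  b14=1 t=0,i=5
  .##.#|.  b13=0 t=0,i=14
  .##..|.  b12=0 t=1,i=5
  .#.##|.  b11=0 t=0,i=17
  .#.#.|#  b10=1 t=1,i=17
  .#..#|#  b9=1 t=3,i=2
  .#...|#  b8=1 t=0,i=9
  ..###|#  b7=1 t=1,i=8
  ..##.|.  b6=0 t=0,i=13
  ..#.#|.  b5=0 t=1,i=16
  ..#..|.  b4=0 t=2,i=8
  ...##|#  b3=1 t=0,i=12
  ...#.|.  b2=0 t=1,i=15
  ....#|#  b1=1 t=0,i=11
  .....|.  b0=0 t=1,i=0
  bits 00000001101101010100011110001010 = 28657546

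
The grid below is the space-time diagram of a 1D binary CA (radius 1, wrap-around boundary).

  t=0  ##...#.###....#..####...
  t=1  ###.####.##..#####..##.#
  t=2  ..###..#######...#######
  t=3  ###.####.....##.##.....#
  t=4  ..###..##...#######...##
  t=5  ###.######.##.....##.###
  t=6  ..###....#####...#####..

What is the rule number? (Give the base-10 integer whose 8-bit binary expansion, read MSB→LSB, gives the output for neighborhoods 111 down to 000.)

126

  ###|.  b7=0 t=0,i=8
  ##.|#  b6=1 t=0,i=1
  #.#|#  b5=1 t=0,i=6
  #..|#  b4=1 t=0,i=2
  .##|#  b3=1 t=0,i=0
  .#.|#  b2=1 t=0,i=5
  ..#|#  b1=1 t=0,i=4
  ...|.  b0=0 t=0,i=3
  bits 01111110 = 126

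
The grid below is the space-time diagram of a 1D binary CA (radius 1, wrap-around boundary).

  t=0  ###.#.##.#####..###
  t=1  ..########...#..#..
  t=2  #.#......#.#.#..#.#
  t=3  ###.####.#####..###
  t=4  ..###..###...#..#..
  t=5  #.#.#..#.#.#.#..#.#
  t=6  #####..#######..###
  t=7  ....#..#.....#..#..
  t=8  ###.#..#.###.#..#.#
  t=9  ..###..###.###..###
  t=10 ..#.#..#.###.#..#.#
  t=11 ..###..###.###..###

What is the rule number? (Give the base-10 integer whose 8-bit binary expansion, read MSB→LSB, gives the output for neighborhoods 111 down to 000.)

  nb ###: next=.  (t=0,i=0, bit7=0)
  nb ##.: next=#  (t=0,i=2, bit6=1)
  nb #.#: next=#  (t=0,i=3, bit5=1)
  nb #..: next=.  (t=0,i=14, bit4=0)
  nb .##: next=#  (t=0,i=6, bit3=1)
  nb .#.: next=#  (t=0,i=4, bit2=1)
  nb ..#: next=.  (t=0,i=15, bit1=0)
  nb ...: next=#  (t=1,i=0, bit0=1)
  bits 01101101 = 109

109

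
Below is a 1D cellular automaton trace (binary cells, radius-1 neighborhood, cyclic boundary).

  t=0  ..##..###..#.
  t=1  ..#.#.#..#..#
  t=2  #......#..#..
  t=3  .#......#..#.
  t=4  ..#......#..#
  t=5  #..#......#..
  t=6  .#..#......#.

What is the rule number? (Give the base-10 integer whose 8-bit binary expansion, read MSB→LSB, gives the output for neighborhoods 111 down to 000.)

  nb ###: next=.  (t=0,i=7, bit7=0)
  nb ##.: next=.  (t=0,i=3, bit6=0)
  nb #.#: next=.  (t=1,i=3, bit5=0)
  nb #..: next=#  (t=0,i=4, bit4=1)
  nb .##: next=#  (t=0,i=2, bit3=1)
  nb .#.: next=.  (t=0,i=11, bit2=0)
  nb ..#: next=.  (t=0,i=1, bit1=0)
  nb ...: next=.  (t=0,i=0, bit0=0)
  bits 00011000 = 24

24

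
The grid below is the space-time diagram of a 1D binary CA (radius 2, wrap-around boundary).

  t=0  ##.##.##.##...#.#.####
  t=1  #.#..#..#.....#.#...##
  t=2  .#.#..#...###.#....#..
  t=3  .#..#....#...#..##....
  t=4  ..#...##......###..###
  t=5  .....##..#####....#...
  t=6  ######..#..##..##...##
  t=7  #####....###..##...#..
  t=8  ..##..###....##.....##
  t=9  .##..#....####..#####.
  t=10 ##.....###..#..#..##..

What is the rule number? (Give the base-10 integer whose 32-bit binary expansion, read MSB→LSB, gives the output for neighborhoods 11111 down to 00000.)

  [31] ##### => #  t=0,i=20
  [30] ####. => #  t=0,i=0
  [29] ###.# => .  t=0,i=1
  [28] ###.. => .  t=4,i=16
  [27] ##.## => #  t=0,i=2
  [26] ##.#. => #  t=1,i=1
  [25] ##..# => .  t=4,i=0
  [24] ##... => .  t=0,i=11
  [23] #.### => .  t=0,i=18
  [22] #.##. => .  t=0,i=3
  [21] #.#.# => #  t=0,i=16
  [20] #.#.. => .  t=1,i=2
  [19] #..## => #  t=3,i=15
  [18] #..#. => .  t=1,i=4
  [17] #...# => .  t=0,i=12
  [16] #.... => #  t=1,i=10
  [15] .#### => .  t=0,i=19
  [14] .###. => .  t=1,i=21
  [13] .##.# => .  t=0,i=4
  [12] .##.. => .  t=0,i=10
  [11] .#.## => .  t=0,i=17
  [10] .#.#. => .  t=0,i=15
  [9] .#..# => #  t=1,i=3
  [8] .#... => .  t=1,i=9
  [7] ..### => .  t=1,i=20
  [6] ..##. => #  t=3,i=16
  [5] ..#.# => #  t=0,i=14
  [4] ..#.. => .  t=1,i=5
  [3] ...## => #  t=1,i=19
  [2] ...#. => .  t=0,i=13
  [1] ....# => #  t=1,i=12
  [0] ..... => #  t=1,i=11
  bits 11001100001010010000001001101011 = 3425239659

3425239659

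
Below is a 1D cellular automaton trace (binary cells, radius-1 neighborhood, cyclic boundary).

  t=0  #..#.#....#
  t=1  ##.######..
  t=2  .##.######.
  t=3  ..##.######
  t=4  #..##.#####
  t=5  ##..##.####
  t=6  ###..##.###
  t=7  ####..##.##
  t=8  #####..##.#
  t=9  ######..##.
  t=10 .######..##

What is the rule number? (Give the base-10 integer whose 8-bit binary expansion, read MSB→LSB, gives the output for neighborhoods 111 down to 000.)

  ### -> #   bit 7 = 1  t=1,i=4
  ##. -> #   bit 6 = 1  t=0,i=0
  #.# -> #   bit 5 = 1  t=0,i=4
  #.. -> #   bit 4 = 1  t=0,i=1
  .## -> .   bit 3 = 0  t=0,i=10
  .#. -> #   bit 2 = 1  t=0,i=3
  ..# -> .   bit 1 = 0  t=0,i=2
  ... -> #   bit 0 = 1  t=0,i=7
  bits 11110101 = 245

245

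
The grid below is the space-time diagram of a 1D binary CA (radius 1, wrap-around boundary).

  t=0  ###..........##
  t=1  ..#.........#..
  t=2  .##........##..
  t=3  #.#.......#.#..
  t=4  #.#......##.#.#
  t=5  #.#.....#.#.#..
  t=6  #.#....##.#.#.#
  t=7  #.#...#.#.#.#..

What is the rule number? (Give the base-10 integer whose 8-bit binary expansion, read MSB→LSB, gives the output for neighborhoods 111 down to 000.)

  ###|.  b7=0 t=0,i=0
  ##.|#  b6=1 t=0,i=2
  #.#|.  b5=0 t=3,i=1
  #..|.  b4=0 t=0,i=3
  .##|.  b3=0 t=0,i=13
  .#.|#  b2=1 t=1,i=2
  ..#|#  b1=1 t=0,i=12
  ...|.  b0=0 t=0,i=4
  bits 01000110 = 70

70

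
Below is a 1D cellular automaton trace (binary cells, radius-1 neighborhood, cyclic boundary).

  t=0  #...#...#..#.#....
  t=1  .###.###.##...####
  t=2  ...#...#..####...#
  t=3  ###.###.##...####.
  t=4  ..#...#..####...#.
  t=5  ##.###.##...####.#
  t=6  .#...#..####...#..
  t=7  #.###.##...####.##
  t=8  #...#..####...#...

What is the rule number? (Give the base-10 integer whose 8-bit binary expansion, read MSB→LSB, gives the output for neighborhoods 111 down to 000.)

83

  ### -> .   bit 7 = 0  t=1,i=2
  ##. -> #   bit 6 = 1  t=1,i=3
  #.# -> .   bit 5 = 0  t=0,i=12
  #.. -> #   bit 4 = 1  t=0,i=1
  .## -> .   bit 3 = 0  t=1,i=1
  .#. -> .   bit 2 = 0  t=0,i=0
  ..# -> #   bit 1 = 1  t=0,i=3
  ... -> #   bit 0 = 1  t=0,i=2
  bits 01010011 = 83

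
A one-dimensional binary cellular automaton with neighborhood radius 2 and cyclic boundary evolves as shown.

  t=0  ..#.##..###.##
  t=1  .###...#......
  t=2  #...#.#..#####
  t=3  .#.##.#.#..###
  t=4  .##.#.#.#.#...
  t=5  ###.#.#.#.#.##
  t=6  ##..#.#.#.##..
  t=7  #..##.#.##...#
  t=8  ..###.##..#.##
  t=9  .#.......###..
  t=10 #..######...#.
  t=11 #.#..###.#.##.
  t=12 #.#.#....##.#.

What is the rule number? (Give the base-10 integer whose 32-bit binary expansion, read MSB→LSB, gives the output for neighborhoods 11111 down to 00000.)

3242010735

  nb #####: next=#  (t=2,i=11, bit31=1)
  nb ####.: next=#  (t=2,i=13, bit30=1)
  nb ###.#: next=.  (t=0,i=10, bit29=0)
  nb ###..: next=.  (t=1,i=3, bit28=0)
  nb ##.##: next=.  (t=0,i=11, bit27=0)
  nb ##.#.: next=.  (t=3,i=0, bit26=0)
  nb ##..#: next=.  (t=0,i=0, bit25=0)
  nb ##...: next=#  (t=1,i=4, bit24=1)
  nb #.###: next=.  (t=5,i=12, bit23=0)
  nb #.##.: next=.  (t=0,i=4, bit22=0)
  nb #.#.#: next=#  (t=3,i=1, bit21=1)
  nb #.#..: next=#  (t=2,i=6, bit20=1)
  nb #..##: next=#  (t=0,i=7, bit19=1)
  nb #..#.: next=#  (t=0,i=1, bit18=1)
  nb #...#: next=.  (t=1,i=5, bit17=0)
  nb #....: next=#  (t=1,i=9, bit16=1)
  nb .####: next=.  (t=2,i=10, bit15=0)
  nb .###.: next=.  (t=0,i=9, bit14=0)
  nb .##.#: next=#  (t=3,i=4, bit13=1)
  nb .##..: next=.  (t=0,i=5, bit12=0)
  nb .#.##: next=#  (t=0,i=3, bit11=1)
  nb .#.#.: next=.  (t=2,i=5, bit10=0)
  nb .#..#: next=.  (t=2,i=7, bit9=0)
  nb .#...: next=.  (t=1,i=8, bit8=0)
  nb ..###: next=.  (t=0,i=8, bit7=0)
  nb ..##.: next=#  (t=4,i=1, bit6=1)
  nb ..#.#: next=#  (t=0,i=2, bit5=1)
  nb ..#..: next=.  (t=1,i=7, bit4=0)
  nb ...##: next=#  (t=1,i=0, bit3=1)
  nb ...#.: next=#  (t=1,i=6, bit2=1)
  nb ....#: next=#  (t=1,i=13, bit1=1)
  nb .....: next=#  (t=1,i=10, bit0=1)
  bits 11000001001111010010100001101111 = 3242010735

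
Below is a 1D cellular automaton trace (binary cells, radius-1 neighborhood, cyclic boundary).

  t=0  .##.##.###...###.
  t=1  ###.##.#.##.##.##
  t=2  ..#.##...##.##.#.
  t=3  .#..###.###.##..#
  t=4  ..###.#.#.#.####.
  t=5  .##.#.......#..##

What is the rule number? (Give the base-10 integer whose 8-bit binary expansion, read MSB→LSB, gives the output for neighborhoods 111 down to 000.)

  [7] ### => .  t=0,i=8
  [6] ##. => #  t=0,i=2
  [5] #.# => .  t=0,i=3
  [4] #.. => #  t=0,i=10
  [3] .## => #  t=0,i=1
  [2] .#. => .  t=1,i=7
  [1] ..# => #  t=0,i=0
  [0] ... => .  t=0,i=11
  bits 01011010 = 90

90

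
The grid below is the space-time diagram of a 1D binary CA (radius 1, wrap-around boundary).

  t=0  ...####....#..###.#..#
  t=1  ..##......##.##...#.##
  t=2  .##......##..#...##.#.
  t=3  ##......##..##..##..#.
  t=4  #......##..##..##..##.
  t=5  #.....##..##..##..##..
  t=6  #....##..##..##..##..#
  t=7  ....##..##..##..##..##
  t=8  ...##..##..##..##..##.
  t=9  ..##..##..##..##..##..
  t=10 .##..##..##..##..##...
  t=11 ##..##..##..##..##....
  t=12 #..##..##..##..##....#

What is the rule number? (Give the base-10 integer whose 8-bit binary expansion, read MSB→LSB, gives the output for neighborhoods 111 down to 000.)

  nb ###: next=.  (t=0,i=4, bit7=0)
  nb ##.: next=.  (t=0,i=6, bit6=0)
  nb #.#: next=.  (t=0,i=17, bit5=0)
  nb #..: next=.  (t=0,i=0, bit4=0)
  nb .##: next=#  (t=0,i=3, bit3=1)
  nb .#.: next=#  (t=0,i=11, bit2=1)
  nb ..#: next=#  (t=0,i=2, bit1=1)
  nb ...: next=.  (t=0,i=1, bit0=0)
  bits 00001110 = 14

14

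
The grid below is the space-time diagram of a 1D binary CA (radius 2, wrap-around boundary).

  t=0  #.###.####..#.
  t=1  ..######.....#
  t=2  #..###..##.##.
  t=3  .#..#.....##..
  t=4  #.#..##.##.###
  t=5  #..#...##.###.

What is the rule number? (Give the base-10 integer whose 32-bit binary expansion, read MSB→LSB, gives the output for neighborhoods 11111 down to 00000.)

  nb #####: next=#  (t=1,i=4, bit31=1)
  nb ####.: next=.  (t=0,i=8, bit30=0)
  nb ###.#: next=#  (t=0,i=4, bit29=1)
  nb ###..: next=.  (t=0,i=9, bit28=0)
  nb ##.##: next=#  (t=0,i=5, bit27=1)
  nb ##.#.: next=.  (t=2,i=13, bit26=0)
  nb ##..#: next=.  (t=0,i=10, bit25=0)
  nb ##...: next=#  (t=1,i=8, bit24=1)
  nb #.###: next=#  (t=0,i=2, bit23=1)
  nb #.##.: next=#  (t=2,i=11, bit22=1)
  nb #.#.#: next=.  (t=0,i=0, bit21=0)
  nb #.#..: next=.  (t=2,i=0, bit20=0)
  nb #..##: next=.  (t=1,i=1, bit19=0)
  nb #..#.: next=.  (t=0,i=11, bit18=0)
  nb #...#: next=#  (t=3,i=13, bit17=1)
  nb #....: next=#  (t=1,i=9, bit16=1)
  nb .####: next=#  (t=0,i=7, bit15=1)
  nb .###.: next=#  (t=0,i=3, bit14=1)
  nb .##.#: next=.  (t=2,i=9, bit13=0)
  nb .##..: next=#  (t=3,i=11, bit12=1)
  nb .#.##: next=.  (t=0,i=1, bit11=0)
  nb .#.#.: next=#  (t=0,i=13, bit10=1)
  nb .#..#: next=#  (t=1,i=0, bit9=1)
  nb .#...: next=#  (t=3,i=5, bit8=1)
  nb ..###: next=.  (t=1,i=2, bit7=0)
  nb ..##.: next=.  (t=2,i=8, bit6=0)
  nb ..#.#: next=.  (t=0,i=12, bit5=0)
  nb ..#..: next=.  (t=1,i=13, bit4=0)
  nb ...##: next=#  (t=3,i=9, bit3=1)
  nb ...#.: next=#  (t=1,i=12, bit2=1)
  nb ....#: next=#  (t=1,i=11, bit1=1)
  nb .....: next=.  (t=1,i=10, bit0=0)
  bits 10101001110000111101011100001110 = 2848184078

2848184078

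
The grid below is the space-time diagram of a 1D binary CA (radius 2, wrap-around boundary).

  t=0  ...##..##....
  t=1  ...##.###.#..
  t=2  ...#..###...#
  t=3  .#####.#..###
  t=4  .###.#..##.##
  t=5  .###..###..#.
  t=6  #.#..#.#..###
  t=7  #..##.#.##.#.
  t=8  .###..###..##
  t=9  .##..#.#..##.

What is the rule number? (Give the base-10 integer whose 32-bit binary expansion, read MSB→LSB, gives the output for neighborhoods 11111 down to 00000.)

2700074580

  ##### -> #   bit 31 = 1  t=3,i=3
  ####. -> .   bit 30 = 0  t=3,i=4
  ###.# -> #   bit 29 = 1  t=1,i=8
  ###.. -> .   bit 28 = 0  t=2,i=8
  ##.## -> .   bit 27 = 0  t=1,i=5
  ##.#. -> .   bit 26 = 0  t=1,i=9
  ##..# -> .   bit 25 = 0  t=0,i=5
  ##... -> .   bit 24 = 0  t=0,i=9
  #.### -> #   bit 23 = 1  t=1,i=6
  #.##. -> #   bit 22 = 1  t=4,i=11
  #.#.# -> #   bit 21 = 1  t=7,i=6
  #.#.. -> .   bit 20 = 0  t=1,i=10
  #..## -> #   bit 19 = 1  t=0,i=6
  #..#. -> #   bit 18 = 1  t=5,i=10
  #...# -> #   bit 17 = 1  t=2,i=1
  #.... -> #   bit 16 = 1  t=0,i=10
  .#### -> #   bit 15 = 1  t=3,i=2
  .###. -> #   bit 14 = 1  t=1,i=7
  .##.# -> .   bit 13 = 0  t=1,i=4
  .##.. -> #   bit 12 = 1  t=0,i=4
  .#.## -> #   bit 11 = 1  t=7,i=7
  .#.#. -> #   bit 10 = 1  t=6,i=6
  .#..# -> #   bit 9 = 1  t=2,i=4
  .#... -> .   bit 8 = 0  t=1,i=11
  ..### -> .   bit 7 = 0  t=2,i=6
  ..##. -> #   bit 6 = 1  t=0,i=3
  ..#.# -> .   bit 5 = 0  t=6,i=5
  ..#.. -> #   bit 4 = 1  t=2,i=3
  ...## -> .   bit 3 = 0  t=0,i=2
  ...#. -> #   bit 2 = 1  t=2,i=2
  ....# -> .   bit 1 = 0  t=0,i=1
  ..... -> .   bit 0 = 0  t=0,i=0
  bits 10100000111011111101111001010100 = 2700074580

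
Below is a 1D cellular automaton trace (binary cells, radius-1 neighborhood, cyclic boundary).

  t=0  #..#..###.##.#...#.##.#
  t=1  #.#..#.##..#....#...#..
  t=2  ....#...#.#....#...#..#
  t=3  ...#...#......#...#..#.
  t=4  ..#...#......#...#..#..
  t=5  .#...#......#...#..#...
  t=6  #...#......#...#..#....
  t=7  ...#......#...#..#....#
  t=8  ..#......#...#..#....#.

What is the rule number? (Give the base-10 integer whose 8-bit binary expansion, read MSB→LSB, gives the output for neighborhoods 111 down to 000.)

  ###|#  b7=1 t=0,i=7
  ##.|#  b6=1 t=0,i=0
  #.#|.  b5=0 t=0,i=9
  #..|.  b4=0 t=0,i=1
  .##|.  b3=0 t=0,i=6
  .#.|.  b2=0 t=0,i=3
  ..#|#  b1=1 t=0,i=2
  ...|.  b0=0 t=0,i=15
  bits 11000010 = 194

194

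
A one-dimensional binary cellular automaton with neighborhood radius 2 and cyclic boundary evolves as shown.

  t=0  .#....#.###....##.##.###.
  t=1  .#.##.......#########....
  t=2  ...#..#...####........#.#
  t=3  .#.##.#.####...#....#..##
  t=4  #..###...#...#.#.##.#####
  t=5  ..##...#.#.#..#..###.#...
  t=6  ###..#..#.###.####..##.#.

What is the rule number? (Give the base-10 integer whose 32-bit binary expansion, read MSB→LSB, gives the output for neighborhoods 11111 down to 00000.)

207333082

  ##### -> .   bit 31 = 0  t=1,i=14
  ####. -> .   bit 30 = 0  t=1,i=19
  ###.# -> .   bit 29 = 0  t=5,i=19
  ###.. -> .   bit 28 = 0  t=0,i=10
  ##.## -> #   bit 27 = 1  t=0,i=17
  ##.#. -> #   bit 26 = 1  t=3,i=0
  ##..# -> .   bit 25 = 0  t=0,i=24
  ##... -> .   bit 24 = 0  t=0,i=11
  #.### -> .   bit 23 = 0  t=0,i=8
  #.##. -> #   bit 22 = 1  t=0,i=18
  #.#.# -> .   bit 21 = 0  t=3,i=1
  #.#.. -> #   bit 20 = 1  t=2,i=24
  #..## -> #   bit 19 = 1  t=3,i=22
  #..#. -> .   bit 18 = 0  t=0,i=0
  #...# -> #   bit 17 = 1  t=2,i=1
  #.... -> #   bit 16 = 1  t=0,i=3
  .#### -> #   bit 15 = 1  t=1,i=13
  .###. -> .   bit 14 = 0  t=0,i=9
  .##.# -> #   bit 13 = 1  t=0,i=16
  .##.. -> .   bit 12 = 0  t=1,i=4
  .#.## -> .   bit 11 = 0  t=0,i=7
  .#.#. -> #   bit 10 = 1  t=2,i=23
  .#..# -> #   bit 9 = 1  t=2,i=4
  .#... -> .   bit 8 = 0  t=0,i=2
  ..### -> #   bit 7 = 1  t=1,i=12
  ..##. -> #   bit 6 = 1  t=0,i=15
  ..#.# -> .   bit 5 = 0  t=0,i=6
  ..#.. -> #   bit 4 = 1  t=0,i=1
  ...## -> #   bit 3 = 1  t=0,i=14
  ...#. -> .   bit 2 = 0  t=0,i=5
  ....# -> #   bit 1 = 1  t=0,i=4
  ..... -> .   bit 0 = 0  t=1,i=7
  bits 00001100010110111010011011011010 = 207333082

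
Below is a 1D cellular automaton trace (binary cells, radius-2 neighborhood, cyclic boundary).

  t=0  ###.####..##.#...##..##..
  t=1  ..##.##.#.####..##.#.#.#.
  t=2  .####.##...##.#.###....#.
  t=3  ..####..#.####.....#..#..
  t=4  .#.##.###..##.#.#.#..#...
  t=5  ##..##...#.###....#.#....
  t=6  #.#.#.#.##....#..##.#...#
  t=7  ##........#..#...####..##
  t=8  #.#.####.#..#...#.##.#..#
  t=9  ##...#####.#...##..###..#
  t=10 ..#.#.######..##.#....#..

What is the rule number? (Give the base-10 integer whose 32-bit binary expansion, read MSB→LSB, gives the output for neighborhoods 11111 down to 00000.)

  [31] ##### => #  t=9,i=7
  [30] ####. => #  t=0,i=6
  [29] ###.# => #  t=0,i=2
  [28] ###.. => .  t=0,i=7
  [27] ##.## => #  t=0,i=3
  [26] ##.#. => #  t=0,i=12
  [25] ##..# => #  t=0,i=8
  [24] ##... => #  t=2,i=8
  [23] #.### => .  t=0,i=4
  [22] #.##. => .  t=1,i=5
  [21] #.#.# => .  t=1,i=8
  [20] #.#.. => #  t=0,i=13
  [19] #..## => .  t=0,i=9
  [18] #..#. => #  t=3,i=7
  [17] #...# => .  t=0,i=15
  [16] #.... => .  t=2,i=20
  [15] .#### => #  t=0,i=5
  [14] .###. => .  t=0,i=1
  [13] .##.# => #  t=0,i=11
  [12] .##.. => .  t=0,i=18
  [11] .#.## => .  t=1,i=9
  [10] .#.#. => .  t=1,i=20
  [9] .#..# => .  t=2,i=24
  [8] .#... => .  t=0,i=14
  [7] ..### => .  t=0,i=0
  [6] ..##. => #  t=0,i=10
  [5] ..#.# => #  t=3,i=8
  [4] ..#.. => .  t=2,i=23
  [3] ...## => #  t=0,i=16
  [2] ...#. => #  t=2,i=22
  [1] ....# => .  t=2,i=21
  [0] ..... => #  t=3,i=16
  bits 11101111000101001010000001101101 = 4011106413

4011106413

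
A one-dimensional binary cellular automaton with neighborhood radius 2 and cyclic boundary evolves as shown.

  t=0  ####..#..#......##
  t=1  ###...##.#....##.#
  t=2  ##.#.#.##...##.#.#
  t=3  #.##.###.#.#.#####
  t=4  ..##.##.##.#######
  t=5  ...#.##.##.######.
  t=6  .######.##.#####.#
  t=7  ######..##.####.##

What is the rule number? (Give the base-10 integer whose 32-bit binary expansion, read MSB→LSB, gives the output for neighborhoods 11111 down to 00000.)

3319851582

  nb #####: next=#  (t=0,i=0, bit31=1)
  nb ####.: next=#  (t=0,i=2, bit30=1)
  nb ###.#: next=.  (t=2,i=1, bit29=0)
  nb ###..: next=.  (t=0,i=3, bit28=0)
  nb ##.##: next=.  (t=1,i=16, bit27=0)
  nb ##.#.: next=#  (t=1,i=8, bit26=1)
  nb ##..#: next=.  (t=0,i=4, bit25=0)
  nb ##...: next=#  (t=1,i=3, bit24=1)
  nb #.###: next=#  (t=1,i=17, bit23=1)
  nb #.##.: next=#  (t=2,i=7, bit22=1)
  nb #.#.#: next=#  (t=2,i=3, bit21=1)
  nb #.#..: next=.  (t=1,i=9, bit20=0)
  nb #..##: next=.  (t=4,i=1, bit19=0)
  nb #..#.: next=.  (t=0,i=5, bit18=0)
  nb #...#: next=.  (t=1,i=4, bit17=0)
  nb #....: next=.  (t=0,i=11, bit16=0)
  nb .####: next=#  (t=0,i=17, bit15=1)
  nb .###.: next=#  (t=2,i=0, bit14=1)
  nb .##.#: next=#  (t=1,i=7, bit13=1)
  nb .##..: next=.  (t=2,i=8, bit12=0)
  nb .#.##: next=#  (t=2,i=6, bit11=1)
  nb .#.#.: next=.  (t=2,i=4, bit10=0)
  nb .#..#: next=#  (t=0,i=7, bit9=1)
  nb .#...: next=.  (t=0,i=10, bit8=0)
  nb ..###: next=.  (t=0,i=16, bit7=0)
  nb ..##.: next=.  (t=1,i=6, bit6=0)
  nb ..#.#: next=#  (t=5,i=3, bit5=1)
  nb ..#..: next=#  (t=0,i=6, bit4=1)
  nb ...##: next=#  (t=0,i=15, bit3=1)
  nb ...#.: next=#  (t=5,i=2, bit2=1)
  nb ....#: next=#  (t=0,i=14, bit1=1)
  nb .....: next=.  (t=0,i=12, bit0=0)
  bits 11000101111000001110101000111110 = 3319851582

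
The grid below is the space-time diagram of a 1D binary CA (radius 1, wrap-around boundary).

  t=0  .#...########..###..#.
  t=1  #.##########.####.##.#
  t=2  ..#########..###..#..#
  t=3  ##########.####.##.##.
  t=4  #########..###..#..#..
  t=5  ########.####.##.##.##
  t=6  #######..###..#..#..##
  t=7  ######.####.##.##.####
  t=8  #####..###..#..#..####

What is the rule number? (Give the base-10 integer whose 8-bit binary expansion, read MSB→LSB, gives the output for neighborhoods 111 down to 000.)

  nb ###: next=#  (t=0,i=6, bit7=1)
  nb ##.: next=.  (t=0,i=12, bit6=0)
  nb #.#: next=.  (t=1,i=1, bit5=0)
  nb #..: next=#  (t=0,i=2, bit4=1)
  nb .##: next=#  (t=0,i=5, bit3=1)
  nb .#.: next=.  (t=0,i=1, bit2=0)
  nb ..#: next=#  (t=0,i=0, bit1=1)
  nb ...: next=#  (t=0,i=3, bit0=1)
  bits 10011011 = 155

155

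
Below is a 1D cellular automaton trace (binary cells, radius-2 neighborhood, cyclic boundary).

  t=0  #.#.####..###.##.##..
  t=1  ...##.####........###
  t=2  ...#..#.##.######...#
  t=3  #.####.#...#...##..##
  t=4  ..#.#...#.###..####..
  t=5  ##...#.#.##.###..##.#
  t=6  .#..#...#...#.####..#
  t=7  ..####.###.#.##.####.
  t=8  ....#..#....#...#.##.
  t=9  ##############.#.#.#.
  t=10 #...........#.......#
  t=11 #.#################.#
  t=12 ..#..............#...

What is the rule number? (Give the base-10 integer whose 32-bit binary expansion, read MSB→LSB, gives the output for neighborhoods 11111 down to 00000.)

1384979287

  ##### -> .   bit 31 = 0  t=2,i=13
  ####. -> #   bit 30 = 1  t=0,i=6
  ###.# -> .   bit 29 = 0  t=0,i=12
  ###.. -> #   bit 28 = 1  t=0,i=7
  ##.## -> .   bit 27 = 0  t=0,i=13
  ##.#. -> .   bit 26 = 0  t=3,i=6
  ##..# -> #   bit 25 = 1  t=0,i=8
  ##... -> .   bit 24 = 0  t=1,i=0
  #.### -> #   bit 23 = 1  t=0,i=4
  #.##. -> .   bit 22 = 0  t=0,i=14
  #.#.# -> .   bit 21 = 0  t=0,i=2
  #.#.. -> .   bit 20 = 0  t=3,i=7
  #..## -> #   bit 19 = 1  t=0,i=9
  #..#. -> #   bit 18 = 1  t=0,i=20
  #...# -> .   bit 17 = 0  t=1,i=1
  #.... -> #   bit 16 = 1  t=1,i=11
  .#### -> .   bit 15 = 0  t=0,i=5
  .###. -> .   bit 14 = 0  t=0,i=11
  .##.# -> .   bit 13 = 0  t=0,i=15
  .##.. -> #   bit 12 = 1  t=0,i=18
  .#.## -> #   bit 11 = 1  t=0,i=3
  .#.#. -> .   bit 10 = 0  t=0,i=1
  .#..# -> #   bit 9 = 1  t=2,i=4
  .#... -> #   bit 8 = 1  t=2,i=0
  ..### -> .   bit 7 = 0  t=0,i=10
  ..##. -> #   bit 6 = 1  t=1,i=3
  ..#.# -> .   bit 5 = 0  t=0,i=0
  ..#.. -> #   bit 4 = 1  t=2,i=3
  ...## -> .   bit 3 = 0  t=1,i=2
  ...#. -> #   bit 2 = 1  t=2,i=2
  ....# -> #   bit 1 = 1  t=1,i=16
  ..... -> #   bit 0 = 1  t=1,i=12
  bits 01010010100011010001101101010111 = 1384979287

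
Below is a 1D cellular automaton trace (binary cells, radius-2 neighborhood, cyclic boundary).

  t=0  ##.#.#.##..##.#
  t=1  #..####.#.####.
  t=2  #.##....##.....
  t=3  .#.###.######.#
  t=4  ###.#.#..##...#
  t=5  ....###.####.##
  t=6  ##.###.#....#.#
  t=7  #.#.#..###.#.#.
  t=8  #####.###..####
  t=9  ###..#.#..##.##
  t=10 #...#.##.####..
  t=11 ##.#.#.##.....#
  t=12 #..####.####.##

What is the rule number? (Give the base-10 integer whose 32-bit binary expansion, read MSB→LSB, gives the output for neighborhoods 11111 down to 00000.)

2302508509

  #####|#  b31=1 t=3,i=9
  ####.|.  b30=0 t=1,i=5
  ###.#|.  b29=0 t=0,i=1
  ###..|.  b28=0 t=8,i=8
  ##.##|#  b27=1 t=0,i=13
  ##.#.|.  b26=0 t=0,i=2
  ##..#|.  b25=0 t=0,i=9
  ##...|#  b24=1 t=2,i=4
  #.###|.  b23=0 t=0,i=14
  #.##.|.  b22=0 t=0,i=7
  #.#.#|#  b21=1 t=0,i=3
  #.#..|#  b20=1 t=1,i=0
  #..##|#  b19=1 t=0,i=10
  #..#.|#  b18=1 t=9,i=4
  #...#|.  b17=0 t=4,i=12
  #....|#  b16=1 t=2,i=5
  .####|.  b15=0 t=1,i=4
  .###.|#  b14=1 t=0,i=0
  .##.#|#  b13=1 t=0,i=12
  .##..|#  b12=1 t=0,i=8
  .#.##|#  b11=1 t=0,i=6
  .#.#.|#  b10=1 t=0,i=4
  .#..#|.  b9=0 t=1,i=1
  .#...|#  b8=1 t=6,i=8
  ..###|#  b7=1 t=1,i=3
  ..##.|#  b6=1 t=0,i=11
  ..#.#|.  b5=0 t=2,i=0
  ..#..|#  b4=1 t=10,i=0
  ...##|#  b3=1 t=2,i=7
  ...#.|#  b2=1 t=2,i=14
  ....#|.  b1=0 t=2,i=6
  .....|#  b0=1 t=2,i=12
  bits 10001001001111010111110111011101 = 2302508509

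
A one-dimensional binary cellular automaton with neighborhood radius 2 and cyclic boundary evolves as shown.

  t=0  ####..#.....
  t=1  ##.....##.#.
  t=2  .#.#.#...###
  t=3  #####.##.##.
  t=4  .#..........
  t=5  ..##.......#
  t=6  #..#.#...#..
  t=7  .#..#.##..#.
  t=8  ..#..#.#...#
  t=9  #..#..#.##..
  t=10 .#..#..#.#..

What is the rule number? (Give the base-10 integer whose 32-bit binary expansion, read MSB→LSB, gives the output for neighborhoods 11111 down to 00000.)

69459842

  #####|.  b31=0 t=3,i=2
  ####.|.  b30=0 t=0,i=2
  ###.#|.  b29=0 t=2,i=11
  ###..|.  b28=0 t=0,i=3
  ##.##|.  b27=0 t=3,i=5
  ##.#.|#  b26=1 t=1,i=9
  ##..#|.  b25=0 t=0,i=4
  ##...|.  b24=0 t=1,i=2
  #.###|.  b23=0 t=3,i=0
  #.##.|.  b22=0 t=1,i=0
  #.#.#|#  b21=1 t=1,i=10
  #.#..|.  b20=0 t=2,i=5
  #..##|.  b19=0 t=5,i=1
  #..#.|.  b18=0 t=0,i=5
  #...#|#  b17=1 t=2,i=7
  #....|#  b16=1 t=0,i=8
  .####|#  b15=1 t=0,i=1
  .###.|#  b14=1 t=2,i=10
  .##.#|.  b13=0 t=1,i=8
  .##..|#  b12=1 t=1,i=1
  .#.##|#  b11=1 t=1,i=11
  .#.#.|#  b10=1 t=2,i=2
  .#..#|#  b9=1 t=5,i=0
  .#...|#  b8=1 t=0,i=7
  ..###|#  b7=1 t=0,i=0
  ..##.|.  b6=0 t=1,i=7
  ..#.#|.  b5=0 t=6,i=3
  ..#..|.  b4=0 t=0,i=6
  ...##|.  b3=0 t=0,i=11
  ...#.|.  b2=0 t=4,i=0
  ....#|#  b1=1 t=0,i=10
  .....|.  b0=0 t=0,i=9
  bits 00000100001000111101111110000010 = 69459842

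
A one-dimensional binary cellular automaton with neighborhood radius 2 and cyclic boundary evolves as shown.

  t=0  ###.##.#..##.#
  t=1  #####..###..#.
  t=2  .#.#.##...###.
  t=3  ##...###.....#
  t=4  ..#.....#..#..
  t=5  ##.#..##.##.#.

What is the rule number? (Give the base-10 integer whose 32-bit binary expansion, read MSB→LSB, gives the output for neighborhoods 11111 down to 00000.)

1801229094

  ##### -> .   bit 31 = 0  t=1,i=2
  ####. -> #   bit 30 = 1  t=0,i=1
  ###.# -> #   bit 29 = 1  t=0,i=2
  ###.. -> .   bit 28 = 0  t=1,i=4
  ##.## -> #   bit 27 = 1  t=0,i=3
  ##.#. -> .   bit 26 = 0  t=0,i=6
  ##..# -> #   bit 25 = 1  t=1,i=5
  ##... -> #   bit 24 = 1  t=2,i=7
  #.### -> .   bit 23 = 0  t=0,i=13
  #.##. -> #   bit 22 = 1  t=0,i=4
  #.#.# -> .   bit 21 = 0  t=2,i=3
  #.#.. -> #   bit 20 = 1  t=0,i=7
  #..## -> #   bit 19 = 1  t=0,i=9
  #..#. -> #   bit 18 = 1  t=1,i=11
  #...# -> .   bit 17 = 0  t=2,i=8
  #.... -> .   bit 16 = 0  t=3,i=9
  .#### -> #   bit 15 = 1  t=0,i=0
  .###. -> .   bit 14 = 0  t=1,i=8
  .##.# -> .   bit 13 = 0  t=0,i=5
  .##.. -> #   bit 12 = 1  t=2,i=6
  .#.## -> .   bit 11 = 0  t=1,i=13
  .#.#. -> .   bit 10 = 0  t=2,i=2
  .#..# -> #   bit 9 = 1  t=0,i=8
  .#... -> #   bit 8 = 1  t=4,i=3
  ..### -> .   bit 7 = 0  t=1,i=7
  ..##. -> .   bit 6 = 0  t=0,i=10
  ..#.# -> #   bit 5 = 1  t=1,i=12
  ..#.. -> .   bit 4 = 0  t=4,i=2
  ...## -> .   bit 3 = 0  t=2,i=9
  ...#. -> #   bit 2 = 1  t=4,i=1
  ....# -> #   bit 1 = 1  t=3,i=11
  ..... -> .   bit 0 = 0  t=3,i=10
  bits 01101011010111001001001100100110 = 1801229094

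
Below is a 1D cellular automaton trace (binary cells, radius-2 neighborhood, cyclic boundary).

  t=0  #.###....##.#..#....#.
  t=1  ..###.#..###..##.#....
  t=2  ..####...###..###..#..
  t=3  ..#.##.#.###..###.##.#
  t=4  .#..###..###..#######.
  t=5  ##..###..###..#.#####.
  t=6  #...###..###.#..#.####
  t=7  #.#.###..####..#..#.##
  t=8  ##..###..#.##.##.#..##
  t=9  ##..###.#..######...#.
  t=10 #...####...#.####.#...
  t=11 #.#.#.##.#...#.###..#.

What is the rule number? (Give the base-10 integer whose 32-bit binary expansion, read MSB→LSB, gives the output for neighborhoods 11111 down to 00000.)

4240924880

  nb #####: next=#  (t=4,i=16, bit31=1)
  nb ####.: next=#  (t=2,i=4, bit30=1)
  nb ###.#: next=#  (t=1,i=4, bit29=1)
  nb ###..: next=#  (t=0,i=4, bit28=1)
  nb ##.##: next=#  (t=3,i=17, bit27=1)
  nb ##.#.: next=#  (t=0,i=11, bit26=1)
  nb ##..#: next=.  (t=1,i=12, bit25=0)
  nb ##...: next=.  (t=0,i=5, bit24=0)
  nb #.###: next=#  (t=0,i=2, bit23=1)
  nb #.##.: next=#  (t=3,i=4, bit22=1)
  nb #.#.#: next=.  (t=0,i=0, bit21=0)
  nb #.#..: next=.  (t=0,i=12, bit20=0)
  nb #..##: next=.  (t=1,i=8, bit19=0)
  nb #..#.: next=#  (t=0,i=14, bit18=1)
  nb #...#: next=#  (t=2,i=7, bit17=1)
  nb #....: next=#  (t=0,i=6, bit16=1)
  nb .####: next=.  (t=2,i=3, bit15=0)
  nb .###.: next=#  (t=0,i=3, bit14=1)
  nb .##.#: next=#  (t=0,i=10, bit13=1)
  nb .##..: next=.  (t=5,i=1, bit12=0)
  nb .#.##: next=.  (t=0,i=1, bit11=0)
  nb .#.#.: next=.  (t=0,i=21, bit10=0)
  nb .#..#: next=.  (t=0,i=13, bit9=0)
  nb .#...: next=.  (t=0,i=16, bit8=0)
  nb ..###: next=#  (t=1,i=2, bit7=1)
  nb ..##.: next=#  (t=0,i=9, bit6=1)
  nb ..#.#: next=.  (t=0,i=20, bit5=0)
  nb ..#..: next=#  (t=0,i=15, bit4=1)
  nb ...##: next=.  (t=0,i=8, bit3=0)
  nb ...#.: next=.  (t=0,i=19, bit2=0)
  nb ....#: next=.  (t=0,i=7, bit1=0)
  nb .....: next=.  (t=1,i=20, bit0=0)
  bits 11111100110001110110000011010000 = 4240924880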